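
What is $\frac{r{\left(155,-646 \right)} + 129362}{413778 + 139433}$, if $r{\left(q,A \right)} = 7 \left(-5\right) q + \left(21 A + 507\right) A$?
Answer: $\frac{8560051}{553211} \approx 15.473$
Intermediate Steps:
$r{\left(q,A \right)} = - 35 q + A \left(507 + 21 A\right)$ ($r{\left(q,A \right)} = - 35 q + \left(507 + 21 A\right) A = - 35 q + A \left(507 + 21 A\right)$)
$\frac{r{\left(155,-646 \right)} + 129362}{413778 + 139433} = \frac{\left(\left(-35\right) 155 + 21 \left(-646\right)^{2} + 507 \left(-646\right)\right) + 129362}{413778 + 139433} = \frac{\left(-5425 + 21 \cdot 417316 - 327522\right) + 129362}{553211} = \left(\left(-5425 + 8763636 - 327522\right) + 129362\right) \frac{1}{553211} = \left(8430689 + 129362\right) \frac{1}{553211} = 8560051 \cdot \frac{1}{553211} = \frac{8560051}{553211}$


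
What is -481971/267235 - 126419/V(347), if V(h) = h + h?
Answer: -34118069339/185461090 ≈ -183.96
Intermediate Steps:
V(h) = 2*h
-481971/267235 - 126419/V(347) = -481971/267235 - 126419/(2*347) = -481971*1/267235 - 126419/694 = -481971/267235 - 126419*1/694 = -481971/267235 - 126419/694 = -34118069339/185461090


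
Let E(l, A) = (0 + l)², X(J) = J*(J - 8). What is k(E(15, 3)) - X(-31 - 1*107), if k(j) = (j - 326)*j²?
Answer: -5133273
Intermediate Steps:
X(J) = J*(-8 + J)
E(l, A) = l²
k(j) = j²*(-326 + j) (k(j) = (-326 + j)*j² = j²*(-326 + j))
k(E(15, 3)) - X(-31 - 1*107) = (15²)²*(-326 + 15²) - (-31 - 1*107)*(-8 + (-31 - 1*107)) = 225²*(-326 + 225) - (-31 - 107)*(-8 + (-31 - 107)) = 50625*(-101) - (-138)*(-8 - 138) = -5113125 - (-138)*(-146) = -5113125 - 1*20148 = -5113125 - 20148 = -5133273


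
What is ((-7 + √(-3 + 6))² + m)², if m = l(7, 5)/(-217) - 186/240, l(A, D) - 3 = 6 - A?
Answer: 241928701009/75342400 - 444553*√3/310 ≈ 727.22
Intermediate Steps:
l(A, D) = 9 - A (l(A, D) = 3 + (6 - A) = 9 - A)
m = -6807/8680 (m = (9 - 1*7)/(-217) - 186/240 = (9 - 7)*(-1/217) - 186*1/240 = 2*(-1/217) - 31/40 = -2/217 - 31/40 = -6807/8680 ≈ -0.78422)
((-7 + √(-3 + 6))² + m)² = ((-7 + √(-3 + 6))² - 6807/8680)² = ((-7 + √3)² - 6807/8680)² = (-6807/8680 + (-7 + √3)²)²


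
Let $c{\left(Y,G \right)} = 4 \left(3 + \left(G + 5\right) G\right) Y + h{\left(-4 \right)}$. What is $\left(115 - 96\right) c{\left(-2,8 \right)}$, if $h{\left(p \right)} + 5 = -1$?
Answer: $-16378$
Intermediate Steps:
$h{\left(p \right)} = -6$ ($h{\left(p \right)} = -5 - 1 = -6$)
$c{\left(Y,G \right)} = -6 + Y \left(12 + 4 G \left(5 + G\right)\right)$ ($c{\left(Y,G \right)} = 4 \left(3 + \left(G + 5\right) G\right) Y - 6 = 4 \left(3 + \left(5 + G\right) G\right) Y - 6 = 4 \left(3 + G \left(5 + G\right)\right) Y - 6 = \left(12 + 4 G \left(5 + G\right)\right) Y - 6 = Y \left(12 + 4 G \left(5 + G\right)\right) - 6 = -6 + Y \left(12 + 4 G \left(5 + G\right)\right)$)
$\left(115 - 96\right) c{\left(-2,8 \right)} = \left(115 - 96\right) \left(-6 + 12 \left(-2\right) + 4 \left(-2\right) 8^{2} + 20 \cdot 8 \left(-2\right)\right) = 19 \left(-6 - 24 + 4 \left(-2\right) 64 - 320\right) = 19 \left(-6 - 24 - 512 - 320\right) = 19 \left(-862\right) = -16378$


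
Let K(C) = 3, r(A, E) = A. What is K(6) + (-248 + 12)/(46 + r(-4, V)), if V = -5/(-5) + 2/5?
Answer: -55/21 ≈ -2.6190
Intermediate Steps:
V = 7/5 (V = -5*(-⅕) + 2*(⅕) = 1 + ⅖ = 7/5 ≈ 1.4000)
K(6) + (-248 + 12)/(46 + r(-4, V)) = 3 + (-248 + 12)/(46 - 4) = 3 - 236/42 = 3 - 236*1/42 = 3 - 118/21 = -55/21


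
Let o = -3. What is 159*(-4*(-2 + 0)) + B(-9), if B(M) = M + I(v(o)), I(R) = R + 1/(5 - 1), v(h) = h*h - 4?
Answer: 5073/4 ≈ 1268.3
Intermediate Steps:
v(h) = -4 + h² (v(h) = h² - 4 = -4 + h²)
I(R) = ¼ + R (I(R) = R + 1/4 = R + ¼ = ¼ + R)
B(M) = 21/4 + M (B(M) = M + (¼ + (-4 + (-3)²)) = M + (¼ + (-4 + 9)) = M + (¼ + 5) = M + 21/4 = 21/4 + M)
159*(-4*(-2 + 0)) + B(-9) = 159*(-4*(-2 + 0)) + (21/4 - 9) = 159*(-4*(-2)) - 15/4 = 159*8 - 15/4 = 1272 - 15/4 = 5073/4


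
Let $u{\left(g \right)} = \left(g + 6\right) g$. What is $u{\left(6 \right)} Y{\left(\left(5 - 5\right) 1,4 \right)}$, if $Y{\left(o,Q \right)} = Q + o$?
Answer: $288$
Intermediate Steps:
$u{\left(g \right)} = g \left(6 + g\right)$ ($u{\left(g \right)} = \left(6 + g\right) g = g \left(6 + g\right)$)
$u{\left(6 \right)} Y{\left(\left(5 - 5\right) 1,4 \right)} = 6 \left(6 + 6\right) \left(4 + \left(5 - 5\right) 1\right) = 6 \cdot 12 \left(4 + 0 \cdot 1\right) = 72 \left(4 + 0\right) = 72 \cdot 4 = 288$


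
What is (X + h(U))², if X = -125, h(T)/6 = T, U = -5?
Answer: 24025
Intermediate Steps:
h(T) = 6*T
(X + h(U))² = (-125 + 6*(-5))² = (-125 - 30)² = (-155)² = 24025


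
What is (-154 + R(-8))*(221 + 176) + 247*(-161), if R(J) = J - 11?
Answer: -108448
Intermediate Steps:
R(J) = -11 + J
(-154 + R(-8))*(221 + 176) + 247*(-161) = (-154 + (-11 - 8))*(221 + 176) + 247*(-161) = (-154 - 19)*397 - 39767 = -173*397 - 39767 = -68681 - 39767 = -108448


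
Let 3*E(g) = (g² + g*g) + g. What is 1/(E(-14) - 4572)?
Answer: -1/4446 ≈ -0.00022492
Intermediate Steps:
E(g) = g/3 + 2*g²/3 (E(g) = ((g² + g*g) + g)/3 = ((g² + g²) + g)/3 = (2*g² + g)/3 = (g + 2*g²)/3 = g/3 + 2*g²/3)
1/(E(-14) - 4572) = 1/((⅓)*(-14)*(1 + 2*(-14)) - 4572) = 1/((⅓)*(-14)*(1 - 28) - 4572) = 1/((⅓)*(-14)*(-27) - 4572) = 1/(126 - 4572) = 1/(-4446) = -1/4446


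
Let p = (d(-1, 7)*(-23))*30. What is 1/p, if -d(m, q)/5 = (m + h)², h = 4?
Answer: 1/31050 ≈ 3.2206e-5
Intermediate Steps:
d(m, q) = -5*(4 + m)² (d(m, q) = -5*(m + 4)² = -5*(4 + m)²)
p = 31050 (p = (-5*(4 - 1)²*(-23))*30 = (-5*3²*(-23))*30 = (-5*9*(-23))*30 = -45*(-23)*30 = 1035*30 = 31050)
1/p = 1/31050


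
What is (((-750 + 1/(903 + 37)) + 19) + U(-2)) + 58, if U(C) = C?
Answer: -634499/940 ≈ -675.00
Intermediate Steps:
(((-750 + 1/(903 + 37)) + 19) + U(-2)) + 58 = (((-750 + 1/(903 + 37)) + 19) - 2) + 58 = (((-750 + 1/940) + 19) - 2) + 58 = ((-704999/940 + 19) - 2) + 58 = (-687139/940 - 2) + 58 = -689019/940 + 58 = -634499/940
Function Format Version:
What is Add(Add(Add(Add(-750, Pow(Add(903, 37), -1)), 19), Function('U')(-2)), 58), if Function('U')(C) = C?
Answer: Rational(-634499, 940) ≈ -675.00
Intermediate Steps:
Add(Add(Add(Add(-750, Pow(Add(903, 37), -1)), 19), Function('U')(-2)), 58) = Add(Add(Add(Add(-750, Pow(Add(903, 37), -1)), 19), -2), 58) = Add(Add(Add(Add(-750, Pow(940, -1)), 19), -2), 58) = Add(Add(Add(Add(-750, Rational(1, 940)), 19), -2), 58) = Add(Add(Add(Rational(-704999, 940), 19), -2), 58) = Add(Add(Rational(-687139, 940), -2), 58) = Add(Rational(-689019, 940), 58) = Rational(-634499, 940)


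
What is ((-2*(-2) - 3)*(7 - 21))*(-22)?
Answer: 308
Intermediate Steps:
((-2*(-2) - 3)*(7 - 21))*(-22) = ((4 - 3)*(-14))*(-22) = (1*(-14))*(-22) = -14*(-22) = 308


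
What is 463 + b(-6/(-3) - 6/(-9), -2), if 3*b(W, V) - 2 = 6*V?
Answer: 1379/3 ≈ 459.67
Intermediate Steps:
b(W, V) = ⅔ + 2*V (b(W, V) = ⅔ + (6*V)/3 = ⅔ + 2*V)
463 + b(-6/(-3) - 6/(-9), -2) = 463 + (⅔ + 2*(-2)) = 463 + (⅔ - 4) = 463 - 10/3 = 1379/3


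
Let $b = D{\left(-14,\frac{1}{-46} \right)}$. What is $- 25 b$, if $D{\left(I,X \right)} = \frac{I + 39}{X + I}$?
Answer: $\frac{5750}{129} \approx 44.574$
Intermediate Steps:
$D{\left(I,X \right)} = \frac{39 + I}{I + X}$
$b = - \frac{230}{129}$ ($b = \frac{39 - 14}{-14 + \frac{1}{-46}} = \frac{1}{-14 - \frac{1}{46}} \cdot 25 = \frac{1}{- \frac{645}{46}} \cdot 25 = \left(- \frac{46}{645}\right) 25 = - \frac{230}{129} \approx -1.7829$)
$- 25 b = \left(-25\right) \left(- \frac{230}{129}\right) = \frac{5750}{129}$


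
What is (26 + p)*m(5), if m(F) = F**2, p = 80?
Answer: 2650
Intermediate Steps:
(26 + p)*m(5) = (26 + 80)*5**2 = 106*25 = 2650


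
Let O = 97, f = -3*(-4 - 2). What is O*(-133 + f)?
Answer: -11155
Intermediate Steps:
f = 18 (f = -3*(-6) = 18)
O*(-133 + f) = 97*(-133 + 18) = 97*(-115) = -11155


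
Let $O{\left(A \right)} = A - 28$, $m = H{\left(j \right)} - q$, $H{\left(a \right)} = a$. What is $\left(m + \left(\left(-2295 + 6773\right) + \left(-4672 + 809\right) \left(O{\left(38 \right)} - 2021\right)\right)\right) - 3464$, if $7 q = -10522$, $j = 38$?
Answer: $\frac{54397337}{7} \approx 7.771 \cdot 10^{6}$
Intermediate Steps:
$q = - \frac{10522}{7}$ ($q = \frac{1}{7} \left(-10522\right) = - \frac{10522}{7} \approx -1503.1$)
$m = \frac{10788}{7}$ ($m = 38 - - \frac{10522}{7} = 38 + \frac{10522}{7} = \frac{10788}{7} \approx 1541.1$)
$O{\left(A \right)} = -28 + A$ ($O{\left(A \right)} = A - 28 = -28 + A$)
$\left(m + \left(\left(-2295 + 6773\right) + \left(-4672 + 809\right) \left(O{\left(38 \right)} - 2021\right)\right)\right) - 3464 = \left(\frac{10788}{7} + \left(\left(-2295 + 6773\right) + \left(-4672 + 809\right) \left(\left(-28 + 38\right) - 2021\right)\right)\right) - 3464 = \left(\frac{10788}{7} - \left(-4478 + 3863 \left(10 - 2021\right)\right)\right) - 3464 = \left(\frac{10788}{7} + \left(4478 - -7768493\right)\right) - 3464 = \left(\frac{10788}{7} + \left(4478 + 7768493\right)\right) - 3464 = \left(\frac{10788}{7} + 7772971\right) - 3464 = \frac{54421585}{7} - 3464 = \frac{54397337}{7}$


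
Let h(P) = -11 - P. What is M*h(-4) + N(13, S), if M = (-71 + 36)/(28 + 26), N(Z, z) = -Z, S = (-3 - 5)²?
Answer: -457/54 ≈ -8.4630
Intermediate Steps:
S = 64 (S = (-8)² = 64)
M = -35/54 ≈ -0.64815
M*h(-4) + N(13, S) = -35*(-11 - 1*(-4))/54 - 1*13 = -35*(-11 + 4)/54 - 13 = -35/54*(-7) - 13 = 245/54 - 13 = -457/54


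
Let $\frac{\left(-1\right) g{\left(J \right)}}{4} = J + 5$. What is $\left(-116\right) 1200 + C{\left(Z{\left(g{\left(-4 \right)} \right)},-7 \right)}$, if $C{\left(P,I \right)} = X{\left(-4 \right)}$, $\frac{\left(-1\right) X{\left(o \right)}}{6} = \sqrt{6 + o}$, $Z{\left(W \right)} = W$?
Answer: $-139200 - 6 \sqrt{2} \approx -1.3921 \cdot 10^{5}$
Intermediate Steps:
$g{\left(J \right)} = -20 - 4 J$ ($g{\left(J \right)} = - 4 \left(J + 5\right) = - 4 \left(5 + J\right) = -20 - 4 J$)
$X{\left(o \right)} = - 6 \sqrt{6 + o}$
$C{\left(P,I \right)} = - 6 \sqrt{2}$ ($C{\left(P,I \right)} = - 6 \sqrt{6 - 4} = - 6 \sqrt{2}$)
$\left(-116\right) 1200 + C{\left(Z{\left(g{\left(-4 \right)} \right)},-7 \right)} = \left(-116\right) 1200 - 6 \sqrt{2} = -139200 - 6 \sqrt{2}$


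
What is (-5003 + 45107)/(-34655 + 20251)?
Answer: -10026/3601 ≈ -2.7842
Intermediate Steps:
(-5003 + 45107)/(-34655 + 20251) = 40104/(-14404) = 40104*(-1/14404) = -10026/3601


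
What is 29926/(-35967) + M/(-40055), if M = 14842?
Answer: -1732508144/1440658185 ≈ -1.2026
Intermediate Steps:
29926/(-35967) + M/(-40055) = 29926/(-35967) + 14842/(-40055) = 29926*(-1/35967) + 14842*(-1/40055) = -29926/35967 - 14842/40055 = -1732508144/1440658185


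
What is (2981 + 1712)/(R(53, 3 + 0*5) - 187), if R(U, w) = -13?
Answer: -4693/200 ≈ -23.465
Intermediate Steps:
(2981 + 1712)/(R(53, 3 + 0*5) - 187) = (2981 + 1712)/(-13 - 187) = 4693/(-200) = 4693*(-1/200) = -4693/200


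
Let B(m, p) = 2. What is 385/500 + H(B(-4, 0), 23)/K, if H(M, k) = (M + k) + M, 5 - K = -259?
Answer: 1919/2200 ≈ 0.87227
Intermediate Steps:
K = 264 (K = 5 - 1*(-259) = 5 + 259 = 264)
H(M, k) = k + 2*M
385/500 + H(B(-4, 0), 23)/K = 385/500 + (23 + 2*2)/264 = 385*(1/500) + (23 + 4)*(1/264) = 77/100 + 27*(1/264) = 77/100 + 9/88 = 1919/2200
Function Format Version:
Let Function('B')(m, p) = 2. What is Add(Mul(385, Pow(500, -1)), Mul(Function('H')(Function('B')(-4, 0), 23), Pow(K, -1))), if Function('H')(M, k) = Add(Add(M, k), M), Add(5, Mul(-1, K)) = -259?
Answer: Rational(1919, 2200) ≈ 0.87227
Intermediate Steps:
K = 264 (K = Add(5, Mul(-1, -259)) = Add(5, 259) = 264)
Function('H')(M, k) = Add(k, Mul(2, M))
Add(Mul(385, Pow(500, -1)), Mul(Function('H')(Function('B')(-4, 0), 23), Pow(K, -1))) = Add(Mul(385, Pow(500, -1)), Mul(Add(23, Mul(2, 2)), Pow(264, -1))) = Add(Mul(385, Rational(1, 500)), Mul(Add(23, 4), Rational(1, 264))) = Add(Rational(77, 100), Mul(27, Rational(1, 264))) = Add(Rational(77, 100), Rational(9, 88)) = Rational(1919, 2200)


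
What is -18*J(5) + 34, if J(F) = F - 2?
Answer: -20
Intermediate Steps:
J(F) = -2 + F
-18*J(5) + 34 = -18*(-2 + 5) + 34 = -18*3 + 34 = -54 + 34 = -20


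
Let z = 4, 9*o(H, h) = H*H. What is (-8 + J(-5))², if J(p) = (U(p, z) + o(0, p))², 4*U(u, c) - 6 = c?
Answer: 49/16 ≈ 3.0625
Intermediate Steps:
o(H, h) = H²/9 (o(H, h) = (H*H)/9 = H²/9)
U(u, c) = 3/2 + c/4
J(p) = 25/4 (J(p) = ((3/2 + (¼)*4) + (⅑)*0²)² = ((3/2 + 1) + (⅑)*0)² = (5/2 + 0)² = (5/2)² = 25/4)
(-8 + J(-5))² = (-8 + 25/4)² = (-7/4)² = 49/16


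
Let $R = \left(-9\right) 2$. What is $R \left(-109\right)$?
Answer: $1962$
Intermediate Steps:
$R = -18$
$R \left(-109\right) = \left(-18\right) \left(-109\right) = 1962$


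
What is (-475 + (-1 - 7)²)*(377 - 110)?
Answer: -109737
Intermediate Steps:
(-475 + (-1 - 7)²)*(377 - 110) = (-475 + (-8)²)*267 = (-475 + 64)*267 = -411*267 = -109737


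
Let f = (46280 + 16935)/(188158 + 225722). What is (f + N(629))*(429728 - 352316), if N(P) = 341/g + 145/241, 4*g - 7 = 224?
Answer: 5998821728759/11636926 ≈ 5.1550e+5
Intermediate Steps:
g = 231/4 (g = 7/4 + (1/4)*224 = 7/4 + 56 = 231/4 ≈ 57.750)
f = 12643/82776 (f = 63215/413880 = 63215*(1/413880) = 12643/82776 ≈ 0.15274)
N(P) = 32929/5061 (N(P) = 341/(231/4) + 145/241 = 341*(4/231) + 145*(1/241) = 124/21 + 145/241 = 32929/5061)
(f + N(629))*(429728 - 352316) = (12643/82776 + 32929/5061)*(429728 - 352316) = (929905709/139643112)*77412 = 5998821728759/11636926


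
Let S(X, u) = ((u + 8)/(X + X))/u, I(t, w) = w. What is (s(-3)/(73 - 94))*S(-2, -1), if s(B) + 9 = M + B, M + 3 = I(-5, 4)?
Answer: 11/12 ≈ 0.91667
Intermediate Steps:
M = 1 (M = -3 + 4 = 1)
S(X, u) = (8 + u)/(2*X*u) (S(X, u) = ((8 + u)/((2*X)))/u = ((8 + u)*(1/(2*X)))/u = ((8 + u)/(2*X))/u = (8 + u)/(2*X*u))
s(B) = -8 + B (s(B) = -9 + (1 + B) = -8 + B)
(s(-3)/(73 - 94))*S(-2, -1) = ((-8 - 3)/(73 - 94))*((½)*(8 - 1)/(-2*(-1))) = (-11/(-21))*((½)*(-½)*(-1)*7) = -1/21*(-11)*(7/4) = (11/21)*(7/4) = 11/12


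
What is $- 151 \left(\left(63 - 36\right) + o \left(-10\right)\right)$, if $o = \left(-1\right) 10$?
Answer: $-19177$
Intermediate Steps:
$o = -10$
$- 151 \left(\left(63 - 36\right) + o \left(-10\right)\right) = - 151 \left(\left(63 - 36\right) - -100\right) = - 151 \left(27 + 100\right) = \left(-151\right) 127 = -19177$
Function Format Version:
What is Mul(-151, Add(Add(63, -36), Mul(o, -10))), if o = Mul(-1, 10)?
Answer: -19177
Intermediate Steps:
o = -10
Mul(-151, Add(Add(63, -36), Mul(o, -10))) = Mul(-151, Add(Add(63, -36), Mul(-10, -10))) = Mul(-151, Add(27, 100)) = Mul(-151, 127) = -19177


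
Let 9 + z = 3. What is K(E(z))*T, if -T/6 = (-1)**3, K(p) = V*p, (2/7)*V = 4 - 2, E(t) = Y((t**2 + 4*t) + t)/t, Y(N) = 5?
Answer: -35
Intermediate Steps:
z = -6 (z = -9 + 3 = -6)
E(t) = 5/t
V = 7 (V = 7*(4 - 2)/2 = (7/2)*2 = 7)
K(p) = 7*p
T = 6 (T = -6*(-1)**3 = -6*(-1) = 6)
K(E(z))*T = (7*(5/(-6)))*6 = (7*(5*(-1/6)))*6 = (7*(-5/6))*6 = -35/6*6 = -35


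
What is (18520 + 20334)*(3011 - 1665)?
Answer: 52297484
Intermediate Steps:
(18520 + 20334)*(3011 - 1665) = 38854*1346 = 52297484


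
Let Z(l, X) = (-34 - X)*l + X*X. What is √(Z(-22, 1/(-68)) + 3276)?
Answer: √18605481/68 ≈ 63.432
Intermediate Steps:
Z(l, X) = X² + l*(-34 - X) (Z(l, X) = l*(-34 - X) + X² = X² + l*(-34 - X))
√(Z(-22, 1/(-68)) + 3276) = √(((1/(-68))² - 34*(-22) - 1*(-22)/(-68)) + 3276) = √(((-1/68)² + 748 - 1*(-1/68)*(-22)) + 3276) = √((1/4624 + 748 - 11/34) + 3276) = √(3457257/4624 + 3276) = √(18605481/4624) = √18605481/68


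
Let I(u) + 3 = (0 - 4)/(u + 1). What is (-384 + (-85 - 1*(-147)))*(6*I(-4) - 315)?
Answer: 104650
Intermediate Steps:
I(u) = -3 - 4/(1 + u) (I(u) = -3 + (0 - 4)/(u + 1) = -3 - 4/(1 + u))
(-384 + (-85 - 1*(-147)))*(6*I(-4) - 315) = (-384 + (-85 - 1*(-147)))*(6*((-7 - 3*(-4))/(1 - 4)) - 315) = (-384 + (-85 + 147))*(6*((-7 + 12)/(-3)) - 315) = (-384 + 62)*(6*(-⅓*5) - 315) = -322*(6*(-5/3) - 315) = -322*(-10 - 315) = -322*(-325) = 104650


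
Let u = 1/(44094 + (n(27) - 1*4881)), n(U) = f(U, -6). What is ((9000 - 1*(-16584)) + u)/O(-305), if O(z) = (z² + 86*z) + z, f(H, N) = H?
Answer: 1003916161/2609067600 ≈ 0.38478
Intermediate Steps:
n(U) = U
O(z) = z² + 87*z
u = 1/39240 (u = 1/(44094 + (27 - 1*4881)) = 1/(44094 + (27 - 4881)) = 1/(44094 - 4854) = 1/39240 ≈ 2.5484e-5)
((9000 - 1*(-16584)) + u)/O(-305) = ((9000 - 1*(-16584)) + 1/39240)/((-305*(87 - 305))) = ((9000 + 16584) + 1/39240)/((-305*(-218))) = (25584 + 1/39240)/66490 = (1003916161/39240)*(1/66490) = 1003916161/2609067600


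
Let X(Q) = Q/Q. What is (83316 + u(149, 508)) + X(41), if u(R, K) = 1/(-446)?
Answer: 37159381/446 ≈ 83317.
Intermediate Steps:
u(R, K) = -1/446
X(Q) = 1
(83316 + u(149, 508)) + X(41) = (83316 - 1/446) + 1 = 37158935/446 + 1 = 37159381/446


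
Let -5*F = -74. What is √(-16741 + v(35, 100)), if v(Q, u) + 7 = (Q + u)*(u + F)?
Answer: 25*I*√2 ≈ 35.355*I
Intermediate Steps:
F = 74/5 (F = -⅕*(-74) = 74/5 ≈ 14.800)
v(Q, u) = -7 + (74/5 + u)*(Q + u) (v(Q, u) = -7 + (Q + u)*(u + 74/5) = -7 + (Q + u)*(74/5 + u) = -7 + (74/5 + u)*(Q + u))
√(-16741 + v(35, 100)) = √(-16741 + (-7 + 100² + (74/5)*35 + (74/5)*100 + 35*100)) = √(-16741 + (-7 + 10000 + 518 + 1480 + 3500)) = √(-16741 + 15491) = √(-1250) = 25*I*√2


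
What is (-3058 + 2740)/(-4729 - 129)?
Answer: 159/2429 ≈ 0.065459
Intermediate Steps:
(-3058 + 2740)/(-4729 - 129) = -318/(-4858) = -318*(-1/4858) = 159/2429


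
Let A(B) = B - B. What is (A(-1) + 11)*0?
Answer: 0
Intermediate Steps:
A(B) = 0
(A(-1) + 11)*0 = (0 + 11)*0 = 11*0 = 0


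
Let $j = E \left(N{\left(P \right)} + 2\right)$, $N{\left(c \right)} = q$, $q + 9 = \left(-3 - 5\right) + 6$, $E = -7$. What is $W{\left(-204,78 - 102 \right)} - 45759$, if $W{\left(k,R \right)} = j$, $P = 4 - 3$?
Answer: $-45696$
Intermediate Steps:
$P = 1$ ($P = 4 - 3 = 1$)
$q = -11$ ($q = -9 + \left(\left(-3 - 5\right) + 6\right) = -9 + \left(-8 + 6\right) = -9 - 2 = -11$)
$N{\left(c \right)} = -11$
$j = 63$ ($j = - 7 \left(-11 + 2\right) = \left(-7\right) \left(-9\right) = 63$)
$W{\left(k,R \right)} = 63$
$W{\left(-204,78 - 102 \right)} - 45759 = 63 - 45759 = -45696$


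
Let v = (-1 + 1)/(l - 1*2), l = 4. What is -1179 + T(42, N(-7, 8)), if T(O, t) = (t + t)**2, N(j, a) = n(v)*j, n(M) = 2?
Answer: -395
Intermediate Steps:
v = 0 (v = (-1 + 1)/(4 - 1*2) = 0/(4 - 2) = 0/2 = 0*(1/2) = 0)
N(j, a) = 2*j
T(O, t) = 4*t**2 (T(O, t) = (2*t)**2 = 4*t**2)
-1179 + T(42, N(-7, 8)) = -1179 + 4*(2*(-7))**2 = -1179 + 4*(-14)**2 = -1179 + 4*196 = -1179 + 784 = -395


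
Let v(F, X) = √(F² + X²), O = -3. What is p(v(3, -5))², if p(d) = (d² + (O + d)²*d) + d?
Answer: 94724 - 14960*√34 ≈ 7493.0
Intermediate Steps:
p(d) = d + d² + d*(-3 + d)² (p(d) = (d² + (-3 + d)²*d) + d = (d² + d*(-3 + d)²) + d = d + d² + d*(-3 + d)²)
p(v(3, -5))² = (√(3² + (-5)²)*(1 + √(3² + (-5)²) + (-3 + √(3² + (-5)²))²))² = (√(9 + 25)*(1 + √(9 + 25) + (-3 + √(9 + 25))²))² = (√34*(1 + √34 + (-3 + √34)²))² = 34*(1 + √34 + (-3 + √34)²)²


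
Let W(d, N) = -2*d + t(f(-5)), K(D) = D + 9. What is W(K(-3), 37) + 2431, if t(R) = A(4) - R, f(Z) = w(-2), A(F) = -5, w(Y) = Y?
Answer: 2416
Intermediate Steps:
K(D) = 9 + D
f(Z) = -2
t(R) = -5 - R
W(d, N) = -3 - 2*d (W(d, N) = -2*d + (-5 - 1*(-2)) = -2*d + (-5 + 2) = -2*d - 3 = -3 - 2*d)
W(K(-3), 37) + 2431 = (-3 - 2*(9 - 3)) + 2431 = (-3 - 2*6) + 2431 = (-3 - 12) + 2431 = -15 + 2431 = 2416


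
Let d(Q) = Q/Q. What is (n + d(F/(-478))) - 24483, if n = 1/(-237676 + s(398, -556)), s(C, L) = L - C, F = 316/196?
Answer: -5842139661/238630 ≈ -24482.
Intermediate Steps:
F = 79/49 (F = 316*(1/196) = 79/49 ≈ 1.6122)
n = -1/238630 (n = 1/(-237676 + (-556 - 1*398)) = 1/(-237676 + (-556 - 398)) = 1/(-237676 - 954) = 1/(-238630) = -1/238630 ≈ -4.1906e-6)
d(Q) = 1
(n + d(F/(-478))) - 24483 = (-1/238630 + 1) - 24483 = 238629/238630 - 24483 = -5842139661/238630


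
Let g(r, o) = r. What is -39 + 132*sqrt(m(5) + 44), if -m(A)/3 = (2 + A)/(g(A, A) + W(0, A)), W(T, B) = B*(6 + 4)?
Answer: -39 + 12*sqrt(131945)/5 ≈ 832.78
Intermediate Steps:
W(T, B) = 10*B (W(T, B) = B*10 = 10*B)
m(A) = -3*(2 + A)/(11*A) (m(A) = -3*(2 + A)/(A + 10*A) = -3*(2 + A)/(11*A))
-39 + 132*sqrt(m(5) + 44) = -39 + 132*sqrt((3/11)*(-2 - 1*5)/5 + 44) = -39 + 132*sqrt((3/11)*(1/5)*(-2 - 5) + 44) = -39 + 132*sqrt((3/11)*(1/5)*(-7) + 44) = -39 + 132*sqrt(-21/55 + 44) = -39 + 132*sqrt(2399/55) = -39 + 132*(sqrt(131945)/55) = -39 + 12*sqrt(131945)/5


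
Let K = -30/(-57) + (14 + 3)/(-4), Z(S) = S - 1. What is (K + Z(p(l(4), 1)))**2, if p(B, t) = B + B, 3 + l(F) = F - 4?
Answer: 664225/5776 ≈ 115.00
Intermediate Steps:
l(F) = -7 + F (l(F) = -3 + (F - 4) = -3 + (-4 + F) = -7 + F)
p(B, t) = 2*B
Z(S) = -1 + S
K = -283/76 (K = -30*(-1/57) + 17*(-1/4) = 10/19 - 17/4 = -283/76 ≈ -3.7237)
(K + Z(p(l(4), 1)))**2 = (-283/76 + (-1 + 2*(-7 + 4)))**2 = (-283/76 + (-1 + 2*(-3)))**2 = (-283/76 + (-1 - 6))**2 = (-283/76 - 7)**2 = (-815/76)**2 = 664225/5776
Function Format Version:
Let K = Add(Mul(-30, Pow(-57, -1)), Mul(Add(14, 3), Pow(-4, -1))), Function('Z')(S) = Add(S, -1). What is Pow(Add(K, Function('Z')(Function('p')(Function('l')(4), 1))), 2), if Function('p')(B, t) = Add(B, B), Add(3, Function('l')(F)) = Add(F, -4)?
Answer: Rational(664225, 5776) ≈ 115.00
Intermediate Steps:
Function('l')(F) = Add(-7, F) (Function('l')(F) = Add(-3, Add(F, -4)) = Add(-3, Add(-4, F)) = Add(-7, F))
Function('p')(B, t) = Mul(2, B)
Function('Z')(S) = Add(-1, S)
K = Rational(-283, 76) (K = Add(Mul(-30, Rational(-1, 57)), Mul(17, Rational(-1, 4))) = Add(Rational(10, 19), Rational(-17, 4)) = Rational(-283, 76) ≈ -3.7237)
Pow(Add(K, Function('Z')(Function('p')(Function('l')(4), 1))), 2) = Pow(Add(Rational(-283, 76), Add(-1, Mul(2, Add(-7, 4)))), 2) = Pow(Add(Rational(-283, 76), Add(-1, Mul(2, -3))), 2) = Pow(Add(Rational(-283, 76), Add(-1, -6)), 2) = Pow(Add(Rational(-283, 76), -7), 2) = Pow(Rational(-815, 76), 2) = Rational(664225, 5776)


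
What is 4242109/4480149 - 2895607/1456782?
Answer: -2264307590735/2175533473506 ≈ -1.0408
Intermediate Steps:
4242109/4480149 - 2895607/1456782 = -2264307590735/2175533473506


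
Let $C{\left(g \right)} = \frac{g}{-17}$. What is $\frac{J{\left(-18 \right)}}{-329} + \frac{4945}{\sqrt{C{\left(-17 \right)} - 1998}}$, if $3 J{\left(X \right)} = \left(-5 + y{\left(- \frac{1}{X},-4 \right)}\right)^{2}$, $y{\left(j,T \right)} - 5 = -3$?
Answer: $- \frac{3}{329} - \frac{4945 i \sqrt{1997}}{1997} \approx -0.0091185 - 110.66 i$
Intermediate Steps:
$C{\left(g \right)} = - \frac{g}{17}$ ($C{\left(g \right)} = g \left(- \frac{1}{17}\right) = - \frac{g}{17}$)
$y{\left(j,T \right)} = 2$ ($y{\left(j,T \right)} = 5 - 3 = 2$)
$J{\left(X \right)} = 3$ ($J{\left(X \right)} = \frac{\left(-5 + 2\right)^{2}}{3} = \frac{\left(-3\right)^{2}}{3} = \frac{1}{3} \cdot 9 = 3$)
$\frac{J{\left(-18 \right)}}{-329} + \frac{4945}{\sqrt{C{\left(-17 \right)} - 1998}} = \frac{3}{-329} + \frac{4945}{\sqrt{\left(- \frac{1}{17}\right) \left(-17\right) - 1998}} = 3 \left(- \frac{1}{329}\right) + \frac{4945}{\sqrt{1 - 1998}} = - \frac{3}{329} + \frac{4945}{\sqrt{-1997}} = - \frac{3}{329} + \frac{4945}{i \sqrt{1997}} = - \frac{3}{329} + 4945 \left(- \frac{i \sqrt{1997}}{1997}\right) = - \frac{3}{329} - \frac{4945 i \sqrt{1997}}{1997}$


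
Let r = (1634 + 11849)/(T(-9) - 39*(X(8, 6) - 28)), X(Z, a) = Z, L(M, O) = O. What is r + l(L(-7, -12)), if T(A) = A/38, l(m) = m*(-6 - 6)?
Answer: 4779218/29631 ≈ 161.29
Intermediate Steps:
l(m) = -12*m (l(m) = m*(-12) = -12*m)
T(A) = A/38 (T(A) = A*(1/38) = A/38)
r = 512354/29631 (r = (1634 + 11849)/((1/38)*(-9) - 39*(8 - 28)) = 13483/(-9/38 - 39*(-20)) = 13483/(-9/38 + 780) = 13483/(29631/38) = 13483*(38/29631) = 512354/29631 ≈ 17.291)
r + l(L(-7, -12)) = 512354/29631 - 12*(-12) = 512354/29631 + 144 = 4779218/29631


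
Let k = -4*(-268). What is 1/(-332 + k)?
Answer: 1/740 ≈ 0.0013514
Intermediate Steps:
k = 1072
1/(-332 + k) = 1/(-332 + 1072) = 1/740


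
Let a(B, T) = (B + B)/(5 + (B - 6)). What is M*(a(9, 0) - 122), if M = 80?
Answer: -9580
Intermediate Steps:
a(B, T) = 2*B/(-1 + B) (a(B, T) = (2*B)/(5 + (-6 + B)) = (2*B)/(-1 + B) = 2*B/(-1 + B))
M*(a(9, 0) - 122) = 80*(2*9/(-1 + 9) - 122) = 80*(2*9/8 - 122) = 80*(2*9*(⅛) - 122) = 80*(9/4 - 122) = 80*(-479/4) = -9580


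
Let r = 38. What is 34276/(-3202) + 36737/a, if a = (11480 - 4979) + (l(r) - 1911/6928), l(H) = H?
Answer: -368879404242/72525749881 ≈ -5.0862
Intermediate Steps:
a = 45300281/6928 (a = (11480 - 4979) + (38 - 1911/6928) = 6501 + (38 - 1911/6928) = 6501 + 261353/6928 = 45300281/6928 ≈ 6538.7)
34276/(-3202) + 36737/a = 34276/(-3202) + 36737/(45300281/6928) = 34276*(-1/3202) + 36737*(6928/45300281) = -17138/1601 + 254513936/45300281 = -368879404242/72525749881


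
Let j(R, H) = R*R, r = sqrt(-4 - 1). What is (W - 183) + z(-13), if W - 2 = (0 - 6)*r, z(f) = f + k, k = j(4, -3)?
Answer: -178 - 6*I*sqrt(5) ≈ -178.0 - 13.416*I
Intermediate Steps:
r = I*sqrt(5) (r = sqrt(-5) = I*sqrt(5) ≈ 2.2361*I)
j(R, H) = R**2
k = 16 (k = 4**2 = 16)
z(f) = 16 + f (z(f) = f + 16 = 16 + f)
W = 2 - 6*I*sqrt(5) (W = 2 + (0 - 6)*(I*sqrt(5)) = 2 - 6*I*sqrt(5) ≈ 2.0 - 13.416*I)
(W - 183) + z(-13) = ((2 - 6*I*sqrt(5)) - 183) + (16 - 13) = (-181 - 6*I*sqrt(5)) + 3 = -178 - 6*I*sqrt(5)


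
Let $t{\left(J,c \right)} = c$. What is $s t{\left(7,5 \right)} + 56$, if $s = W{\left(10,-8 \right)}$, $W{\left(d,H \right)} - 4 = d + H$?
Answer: $86$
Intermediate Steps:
$W{\left(d,H \right)} = 4 + H + d$ ($W{\left(d,H \right)} = 4 + \left(d + H\right) = 4 + \left(H + d\right) = 4 + H + d$)
$s = 6$ ($s = 4 - 8 + 10 = 6$)
$s t{\left(7,5 \right)} + 56 = 6 \cdot 5 + 56 = 30 + 56 = 86$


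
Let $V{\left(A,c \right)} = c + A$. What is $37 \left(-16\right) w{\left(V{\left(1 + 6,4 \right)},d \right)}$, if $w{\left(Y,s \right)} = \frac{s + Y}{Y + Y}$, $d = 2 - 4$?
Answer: $- \frac{2664}{11} \approx -242.18$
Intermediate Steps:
$V{\left(A,c \right)} = A + c$
$d = -2$ ($d = 2 - 4 = -2$)
$w{\left(Y,s \right)} = \frac{Y + s}{2 Y}$
$37 \left(-16\right) w{\left(V{\left(1 + 6,4 \right)},d \right)} = 37 \left(-16\right) \frac{\left(\left(1 + 6\right) + 4\right) - 2}{2 \left(\left(1 + 6\right) + 4\right)} = - 592 \frac{\left(7 + 4\right) - 2}{2 \left(7 + 4\right)} = - 592 \frac{11 - 2}{2 \cdot 11} = - 592 \cdot \frac{1}{2} \cdot \frac{1}{11} \cdot 9 = \left(-592\right) \frac{9}{22} = - \frac{2664}{11}$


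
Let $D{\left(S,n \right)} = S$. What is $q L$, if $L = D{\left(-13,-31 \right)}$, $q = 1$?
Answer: $-13$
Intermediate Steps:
$L = -13$
$q L = 1 \left(-13\right) = -13$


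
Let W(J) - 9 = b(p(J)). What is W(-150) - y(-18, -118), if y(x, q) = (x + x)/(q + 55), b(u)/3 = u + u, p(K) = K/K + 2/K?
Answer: 2511/175 ≈ 14.349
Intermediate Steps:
p(K) = 1 + 2/K
b(u) = 6*u (b(u) = 3*(u + u) = 3*(2*u) = 6*u)
W(J) = 9 + 6*(2 + J)/J (W(J) = 9 + 6*((2 + J)/J) = 9 + 6*(2 + J)/J)
y(x, q) = 2*x/(55 + q) (y(x, q) = (2*x)/(55 + q) = 2*x/(55 + q))
W(-150) - y(-18, -118) = (15 + 12/(-150)) - 2*(-18)/(55 - 118) = (15 + 12*(-1/150)) - 2*(-18)/(-63) = (15 - 2/25) - 2*(-18)*(-1)/63 = 373/25 - 1*4/7 = 373/25 - 4/7 = 2511/175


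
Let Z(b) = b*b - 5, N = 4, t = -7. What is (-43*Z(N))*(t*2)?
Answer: 6622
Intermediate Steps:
Z(b) = -5 + b² (Z(b) = b² - 5 = -5 + b²)
(-43*Z(N))*(t*2) = (-43*(-5 + 4²))*(-7*2) = -43*(-5 + 16)*(-14) = -43*11*(-14) = -473*(-14) = 6622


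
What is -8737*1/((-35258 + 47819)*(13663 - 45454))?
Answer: 8737/399326751 ≈ 2.1879e-5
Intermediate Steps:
-8737*1/((-35258 + 47819)*(13663 - 45454)) = -8737/(12561*(-31791)) = -8737/(-399326751) = -8737*(-1/399326751) = 8737/399326751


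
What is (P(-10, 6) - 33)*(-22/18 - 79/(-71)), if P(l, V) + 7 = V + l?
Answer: 3080/639 ≈ 4.8200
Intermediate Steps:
P(l, V) = -7 + V + l (P(l, V) = -7 + (V + l) = -7 + V + l)
(P(-10, 6) - 33)*(-22/18 - 79/(-71)) = ((-7 + 6 - 10) - 33)*(-22/18 - 79/(-71)) = (-11 - 33)*(-22*1/18 - 79*(-1/71)) = -44*(-11/9 + 79/71) = -44*(-70/639) = 3080/639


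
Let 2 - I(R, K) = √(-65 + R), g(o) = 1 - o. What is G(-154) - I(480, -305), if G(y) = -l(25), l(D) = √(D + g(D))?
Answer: -3 + √415 ≈ 17.372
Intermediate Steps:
I(R, K) = 2 - √(-65 + R)
l(D) = 1 (l(D) = √(D + (1 - D)) = √1 = 1)
G(y) = -1 (G(y) = -1*1 = -1)
G(-154) - I(480, -305) = -1 - (2 - √(-65 + 480)) = -1 - (2 - √415) = -1 + (-2 + √415) = -3 + √415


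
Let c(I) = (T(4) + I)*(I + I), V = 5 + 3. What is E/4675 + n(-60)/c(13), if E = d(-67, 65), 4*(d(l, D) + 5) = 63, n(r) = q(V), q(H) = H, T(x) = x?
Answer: 4959/243100 ≈ 0.020399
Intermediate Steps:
V = 8
n(r) = 8
d(l, D) = 43/4 (d(l, D) = -5 + (¼)*63 = -5 + 63/4 = 43/4)
c(I) = 2*I*(4 + I) (c(I) = (4 + I)*(I + I) = (4 + I)*(2*I) = 2*I*(4 + I))
E = 43/4 ≈ 10.750
E/4675 + n(-60)/c(13) = (43/4)/4675 + 8/((2*13*(4 + 13))) = (43/4)*(1/4675) + 8/((2*13*17)) = 43/18700 + 8/442 = 43/18700 + 8*(1/442) = 43/18700 + 4/221 = 4959/243100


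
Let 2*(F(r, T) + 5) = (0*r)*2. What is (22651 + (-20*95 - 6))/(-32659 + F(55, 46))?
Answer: -6915/10888 ≈ -0.63510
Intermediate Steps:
F(r, T) = -5 (F(r, T) = -5 + ((0*r)*2)/2 = -5 + (0*2)/2 = -5 + (½)*0 = -5 + 0 = -5)
(22651 + (-20*95 - 6))/(-32659 + F(55, 46)) = (22651 + (-20*95 - 6))/(-32659 - 5) = (22651 + (-1900 - 6))/(-32664) = (22651 - 1906)*(-1/32664) = 20745*(-1/32664) = -6915/10888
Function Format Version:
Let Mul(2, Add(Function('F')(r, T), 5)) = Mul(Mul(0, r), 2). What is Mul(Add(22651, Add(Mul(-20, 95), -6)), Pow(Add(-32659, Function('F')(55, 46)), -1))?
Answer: Rational(-6915, 10888) ≈ -0.63510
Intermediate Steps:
Function('F')(r, T) = -5 (Function('F')(r, T) = Add(-5, Mul(Rational(1, 2), Mul(Mul(0, r), 2))) = Add(-5, Mul(Rational(1, 2), Mul(0, 2))) = Add(-5, Mul(Rational(1, 2), 0)) = Add(-5, 0) = -5)
Mul(Add(22651, Add(Mul(-20, 95), -6)), Pow(Add(-32659, Function('F')(55, 46)), -1)) = Mul(Add(22651, Add(Mul(-20, 95), -6)), Pow(Add(-32659, -5), -1)) = Mul(Add(22651, Add(-1900, -6)), Pow(-32664, -1)) = Mul(Add(22651, -1906), Rational(-1, 32664)) = Mul(20745, Rational(-1, 32664)) = Rational(-6915, 10888)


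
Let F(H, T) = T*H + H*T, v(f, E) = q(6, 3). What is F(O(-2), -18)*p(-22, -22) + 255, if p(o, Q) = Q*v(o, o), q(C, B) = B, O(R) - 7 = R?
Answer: 12135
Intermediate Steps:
O(R) = 7 + R
v(f, E) = 3
F(H, T) = 2*H*T (F(H, T) = H*T + H*T = 2*H*T)
p(o, Q) = 3*Q (p(o, Q) = Q*3 = 3*Q)
F(O(-2), -18)*p(-22, -22) + 255 = (2*(7 - 2)*(-18))*(3*(-22)) + 255 = (2*5*(-18))*(-66) + 255 = -180*(-66) + 255 = 11880 + 255 = 12135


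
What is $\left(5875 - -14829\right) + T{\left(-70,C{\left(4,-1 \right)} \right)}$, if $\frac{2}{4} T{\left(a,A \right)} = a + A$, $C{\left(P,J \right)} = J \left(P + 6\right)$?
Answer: $20544$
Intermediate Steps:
$C{\left(P,J \right)} = J \left(6 + P\right)$
$T{\left(a,A \right)} = 2 A + 2 a$ ($T{\left(a,A \right)} = 2 \left(a + A\right) = 2 \left(A + a\right) = 2 A + 2 a$)
$\left(5875 - -14829\right) + T{\left(-70,C{\left(4,-1 \right)} \right)} = \left(5875 - -14829\right) + \left(2 \left(- (6 + 4)\right) + 2 \left(-70\right)\right) = \left(5875 + 14829\right) - \left(140 - 2 \left(\left(-1\right) 10\right)\right) = 20704 + \left(2 \left(-10\right) - 140\right) = 20704 - 160 = 20544$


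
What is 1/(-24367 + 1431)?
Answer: -1/22936 ≈ -4.3600e-5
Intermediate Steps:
1/(-24367 + 1431) = 1/(-22936) = -1/22936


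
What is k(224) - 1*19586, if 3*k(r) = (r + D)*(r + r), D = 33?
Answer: 56378/3 ≈ 18793.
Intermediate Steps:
k(r) = 2*r*(33 + r)/3 (k(r) = ((r + 33)*(r + r))/3 = ((33 + r)*(2*r))/3 = (2*r*(33 + r))/3 = 2*r*(33 + r)/3)
k(224) - 1*19586 = (2/3)*224*(33 + 224) - 1*19586 = (2/3)*224*257 - 19586 = 115136/3 - 19586 = 56378/3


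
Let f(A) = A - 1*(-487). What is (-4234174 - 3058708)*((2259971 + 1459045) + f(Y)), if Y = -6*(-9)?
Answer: -27126290293274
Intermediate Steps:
Y = 54
f(A) = 487 + A (f(A) = A + 487 = 487 + A)
(-4234174 - 3058708)*((2259971 + 1459045) + f(Y)) = (-4234174 - 3058708)*((2259971 + 1459045) + (487 + 54)) = -7292882*(3719016 + 541) = -7292882*3719557 = -27126290293274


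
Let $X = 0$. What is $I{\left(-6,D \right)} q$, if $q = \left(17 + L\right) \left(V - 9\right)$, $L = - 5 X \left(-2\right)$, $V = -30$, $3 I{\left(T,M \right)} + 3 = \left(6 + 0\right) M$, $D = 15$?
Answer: $-19227$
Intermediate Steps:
$I{\left(T,M \right)} = -1 + 2 M$ ($I{\left(T,M \right)} = -1 + \frac{\left(6 + 0\right) M}{3} = -1 + \frac{6 M}{3} = -1 + 2 M$)
$L = 0$ ($L = \left(-5\right) 0 \left(-2\right) = 0 \left(-2\right) = 0$)
$q = -663$ ($q = \left(17 + 0\right) \left(-30 - 9\right) = 17 \left(-39\right) = -663$)
$I{\left(-6,D \right)} q = \left(-1 + 2 \cdot 15\right) \left(-663\right) = \left(-1 + 30\right) \left(-663\right) = 29 \left(-663\right) = -19227$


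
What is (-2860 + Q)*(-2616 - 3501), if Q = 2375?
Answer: 2966745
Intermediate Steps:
(-2860 + Q)*(-2616 - 3501) = (-2860 + 2375)*(-2616 - 3501) = -485*(-6117) = 2966745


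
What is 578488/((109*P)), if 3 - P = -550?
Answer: 578488/60277 ≈ 9.5972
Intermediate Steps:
P = 553 (P = 3 - 1*(-550) = 3 + 550 = 553)
578488/((109*P)) = 578488/((109*553)) = 578488/60277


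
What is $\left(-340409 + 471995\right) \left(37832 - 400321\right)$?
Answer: $-47698477554$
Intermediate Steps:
$\left(-340409 + 471995\right) \left(37832 - 400321\right) = 131586 \left(-362489\right) = -47698477554$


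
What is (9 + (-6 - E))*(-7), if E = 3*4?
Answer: 63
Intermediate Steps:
E = 12
(9 + (-6 - E))*(-7) = (9 + (-6 - 1*12))*(-7) = (9 + (-6 - 12))*(-7) = (9 - 18)*(-7) = -9*(-7) = 63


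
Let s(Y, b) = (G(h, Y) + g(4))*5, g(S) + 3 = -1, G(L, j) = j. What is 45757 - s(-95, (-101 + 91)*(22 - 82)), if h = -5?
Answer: 46252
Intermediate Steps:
g(S) = -4 (g(S) = -3 - 1 = -4)
s(Y, b) = -20 + 5*Y (s(Y, b) = (Y - 4)*5 = (-4 + Y)*5 = -20 + 5*Y)
45757 - s(-95, (-101 + 91)*(22 - 82)) = 45757 - (-20 + 5*(-95)) = 45757 - (-20 - 475) = 45757 - 1*(-495) = 45757 + 495 = 46252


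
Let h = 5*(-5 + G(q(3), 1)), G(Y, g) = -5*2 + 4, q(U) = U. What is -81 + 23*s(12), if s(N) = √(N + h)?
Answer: -81 + 23*I*√43 ≈ -81.0 + 150.82*I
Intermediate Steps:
G(Y, g) = -6 (G(Y, g) = -10 + 4 = -6)
h = -55 (h = 5*(-5 - 6) = 5*(-11) = -55)
s(N) = √(-55 + N) (s(N) = √(N - 55) = √(-55 + N))
-81 + 23*s(12) = -81 + 23*√(-55 + 12) = -81 + 23*√(-43) = -81 + 23*(I*√43) = -81 + 23*I*√43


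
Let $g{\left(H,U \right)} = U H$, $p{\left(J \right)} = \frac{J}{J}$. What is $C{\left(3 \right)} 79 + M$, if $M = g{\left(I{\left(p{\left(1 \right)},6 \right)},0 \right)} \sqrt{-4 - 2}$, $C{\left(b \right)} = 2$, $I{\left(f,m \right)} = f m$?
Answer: $158$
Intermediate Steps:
$p{\left(J \right)} = 1$
$g{\left(H,U \right)} = H U$
$M = 0$ ($M = 1 \cdot 6 \cdot 0 \sqrt{-4 - 2} = 6 \cdot 0 \sqrt{-6} = 0 i \sqrt{6} = 0$)
$C{\left(3 \right)} 79 + M = 2 \cdot 79 + 0 = 158 + 0 = 158$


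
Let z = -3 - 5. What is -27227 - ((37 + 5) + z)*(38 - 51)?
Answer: -26785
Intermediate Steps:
z = -8
-27227 - ((37 + 5) + z)*(38 - 51) = -27227 - ((37 + 5) - 8)*(38 - 51) = -27227 - (42 - 8)*(-13) = -27227 - 34*(-13) = -27227 - 1*(-442) = -27227 + 442 = -26785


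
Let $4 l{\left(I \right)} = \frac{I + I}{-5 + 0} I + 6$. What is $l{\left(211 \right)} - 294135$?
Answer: $- \frac{1492928}{5} \approx -2.9859 \cdot 10^{5}$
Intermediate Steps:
$l{\left(I \right)} = \frac{3}{2} - \frac{I^{2}}{10}$ ($l{\left(I \right)} = \frac{\frac{I + I}{-5 + 0} I + 6}{4} = \frac{\frac{2 I}{-5} I + 6}{4} = \frac{2 I \left(- \frac{1}{5}\right) I + 6}{4} = \frac{- \frac{2 I}{5} I + 6}{4} = \frac{- \frac{2 I^{2}}{5} + 6}{4} = \frac{6 - \frac{2 I^{2}}{5}}{4} = \frac{3}{2} - \frac{I^{2}}{10}$)
$l{\left(211 \right)} - 294135 = \left(\frac{3}{2} - \frac{211^{2}}{10}\right) - 294135 = \left(\frac{3}{2} - \frac{44521}{10}\right) - 294135 = - \frac{22253}{5} - 294135 = - \frac{1492928}{5}$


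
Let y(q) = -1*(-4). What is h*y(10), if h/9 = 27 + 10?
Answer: 1332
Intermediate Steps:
y(q) = 4
h = 333 (h = 9*(27 + 10) = 9*37 = 333)
h*y(10) = 333*4 = 1332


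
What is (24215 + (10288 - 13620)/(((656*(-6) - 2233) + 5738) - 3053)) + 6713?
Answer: 26939121/871 ≈ 30929.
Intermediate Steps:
(24215 + (10288 - 13620)/(((656*(-6) - 2233) + 5738) - 3053)) + 6713 = (24215 - 3332/(((-3936 - 2233) + 5738) - 3053)) + 6713 = (24215 - 3332/((-6169 + 5738) - 3053)) + 6713 = (24215 - 3332/(-431 - 3053)) + 6713 = (24215 - 3332/(-3484)) + 6713 = (24215 - 3332*(-1/3484)) + 6713 = (24215 + 833/871) + 6713 = 21092098/871 + 6713 = 26939121/871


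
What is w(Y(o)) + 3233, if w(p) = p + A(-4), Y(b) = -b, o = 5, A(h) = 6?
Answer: 3234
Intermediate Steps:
w(p) = 6 + p (w(p) = p + 6 = 6 + p)
w(Y(o)) + 3233 = (6 - 1*5) + 3233 = (6 - 5) + 3233 = 1 + 3233 = 3234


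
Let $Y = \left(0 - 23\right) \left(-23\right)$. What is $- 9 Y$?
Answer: $-4761$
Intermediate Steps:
$Y = 529$ ($Y = \left(-23\right) \left(-23\right) = 529$)
$- 9 Y = \left(-9\right) 529 = -4761$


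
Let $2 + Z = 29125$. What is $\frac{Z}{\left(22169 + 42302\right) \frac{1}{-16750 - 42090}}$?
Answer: $- \frac{1713597320}{64471} \approx -26579.0$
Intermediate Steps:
$Z = 29123$ ($Z = -2 + 29125 = 29123$)
$\frac{Z}{\left(22169 + 42302\right) \frac{1}{-16750 - 42090}} = \frac{29123}{\left(22169 + 42302\right) \frac{1}{-16750 - 42090}} = \frac{29123}{64471 \frac{1}{-58840}} = \frac{29123}{64471 \left(- \frac{1}{58840}\right)} = \frac{29123}{- \frac{64471}{58840}} = 29123 \left(- \frac{58840}{64471}\right) = - \frac{1713597320}{64471}$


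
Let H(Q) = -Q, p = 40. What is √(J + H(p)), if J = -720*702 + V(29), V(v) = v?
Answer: I*√505451 ≈ 710.95*I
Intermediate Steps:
J = -505411 (J = -720*702 + 29 = -505440 + 29 = -505411)
√(J + H(p)) = √(-505411 - 1*40) = √(-505411 - 40) = √(-505451) = I*√505451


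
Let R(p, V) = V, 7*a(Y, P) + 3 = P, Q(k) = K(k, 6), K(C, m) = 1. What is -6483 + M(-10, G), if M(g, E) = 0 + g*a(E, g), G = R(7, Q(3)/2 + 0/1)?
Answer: -45251/7 ≈ -6464.4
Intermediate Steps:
Q(k) = 1
a(Y, P) = -3/7 + P/7
G = ½ (G = 1/2 + 0/1 = 1*(½) + 0*1 = ½ + 0 = ½ ≈ 0.50000)
M(g, E) = g*(-3/7 + g/7) (M(g, E) = 0 + g*(-3/7 + g/7) = g*(-3/7 + g/7))
-6483 + M(-10, G) = -6483 + (⅐)*(-10)*(-3 - 10) = -6483 + (⅐)*(-10)*(-13) = -6483 + 130/7 = -45251/7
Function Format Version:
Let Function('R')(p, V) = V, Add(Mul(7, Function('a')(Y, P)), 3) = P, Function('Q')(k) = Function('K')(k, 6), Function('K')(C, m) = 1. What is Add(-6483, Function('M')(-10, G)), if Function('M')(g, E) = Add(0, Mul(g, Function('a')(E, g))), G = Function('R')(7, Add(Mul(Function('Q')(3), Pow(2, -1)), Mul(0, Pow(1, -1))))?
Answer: Rational(-45251, 7) ≈ -6464.4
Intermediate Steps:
Function('Q')(k) = 1
Function('a')(Y, P) = Add(Rational(-3, 7), Mul(Rational(1, 7), P))
G = Rational(1, 2) (G = Add(Mul(1, Pow(2, -1)), Mul(0, Pow(1, -1))) = Add(Mul(1, Rational(1, 2)), Mul(0, 1)) = Add(Rational(1, 2), 0) = Rational(1, 2) ≈ 0.50000)
Function('M')(g, E) = Mul(g, Add(Rational(-3, 7), Mul(Rational(1, 7), g))) (Function('M')(g, E) = Add(0, Mul(g, Add(Rational(-3, 7), Mul(Rational(1, 7), g)))) = Mul(g, Add(Rational(-3, 7), Mul(Rational(1, 7), g))))
Add(-6483, Function('M')(-10, G)) = Add(-6483, Mul(Rational(1, 7), -10, Add(-3, -10))) = Add(-6483, Mul(Rational(1, 7), -10, -13)) = Add(-6483, Rational(130, 7)) = Rational(-45251, 7)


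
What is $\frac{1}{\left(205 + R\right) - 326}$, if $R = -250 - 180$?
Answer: $- \frac{1}{551} \approx -0.0018149$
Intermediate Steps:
$R = -430$ ($R = -250 - 180 = -430$)
$\frac{1}{\left(205 + R\right) - 326} = \frac{1}{\left(205 - 430\right) - 326} = \frac{1}{-225 - 326} = \frac{1}{-551} = - \frac{1}{551}$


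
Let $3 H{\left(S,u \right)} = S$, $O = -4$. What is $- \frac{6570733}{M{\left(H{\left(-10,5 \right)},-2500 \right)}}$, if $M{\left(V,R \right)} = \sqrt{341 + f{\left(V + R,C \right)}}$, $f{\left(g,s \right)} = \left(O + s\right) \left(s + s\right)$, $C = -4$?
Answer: $- \frac{6570733 \sqrt{5}}{45} \approx -3.265 \cdot 10^{5}$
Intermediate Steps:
$f{\left(g,s \right)} = 2 s \left(-4 + s\right)$ ($f{\left(g,s \right)} = \left(-4 + s\right) \left(s + s\right) = \left(-4 + s\right) 2 s = 2 s \left(-4 + s\right)$)
$H{\left(S,u \right)} = \frac{S}{3}$
$M{\left(V,R \right)} = 9 \sqrt{5}$ ($M{\left(V,R \right)} = \sqrt{341 + 2 \left(-4\right) \left(-4 - 4\right)} = \sqrt{341 + 2 \left(-4\right) \left(-8\right)} = \sqrt{341 + 64} = \sqrt{405} = 9 \sqrt{5}$)
$- \frac{6570733}{M{\left(H{\left(-10,5 \right)},-2500 \right)}} = - \frac{6570733}{9 \sqrt{5}} = - 6570733 \frac{\sqrt{5}}{45} = - \frac{6570733 \sqrt{5}}{45}$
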